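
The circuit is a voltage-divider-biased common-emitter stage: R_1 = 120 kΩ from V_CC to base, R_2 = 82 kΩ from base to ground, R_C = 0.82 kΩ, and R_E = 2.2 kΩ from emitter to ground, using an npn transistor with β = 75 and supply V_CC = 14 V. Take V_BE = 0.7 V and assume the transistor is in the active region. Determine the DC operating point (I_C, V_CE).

Thevenize the base divider: V_Th = V_CC·R_2/(R_1+R_2) = 14×82/202 = 5.68 V, R_Th = R_1‖R_2 = 48.7 kΩ.
Base-emitter loop: V_Th = I_B·R_Th + V_BE + (β+1)I_B·R_E, so I_B = (5.68 − 0.7) / (48.7 + 76×2.2) = 0.0231 mA.
I_C = β·I_B = 75×0.0231 = 1.73 mA, and I_E = (β+1)I_B = 1.75 mA.
V_CE = V_CC − I_C·R_C − I_E·R_E = 14 − 1.73×0.82 − 1.75×2.2 = 8.72 V.
V_CE = 8.72 V > 0.2 V confirms active-region operation.

I_C ≈ 1.7 mA, V_CE ≈ 8.7 V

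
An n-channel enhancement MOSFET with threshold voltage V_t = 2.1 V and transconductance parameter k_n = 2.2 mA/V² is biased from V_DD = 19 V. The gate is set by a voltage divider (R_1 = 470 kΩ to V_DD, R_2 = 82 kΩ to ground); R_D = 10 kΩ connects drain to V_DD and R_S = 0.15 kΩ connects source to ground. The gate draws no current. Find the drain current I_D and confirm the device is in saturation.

V_G = V_DD·R_2/(R_1+R_2) = 19×82/552 = 2.82 V.
Assume saturation: I_D = (k_n/2)(V_GS − V_t)² with V_GS = V_G − I_D·R_S = 2.82 − 0.15·I_D.
Substituting gives 0.0248·I_D² − 1.24·I_D + 0.574 = 0, with roots I_D = 0.468 or 49.6 mA.
The root I_D = 49.6 mA gives V_GS = -4.61 V ≤ V_t, so take I_D = 0.468 mA.
Then V_GS = 2.75 V and V_DS = V_DD − I_D(R_D+R_S) = 19 − 0.468×10.2 = 14.2 V.
Saturation requires V_DS ≥ V_GS − V_t = 0.652 V; 14.2 ≥ 0.652 ✓.

I_D ≈ 0.47 mA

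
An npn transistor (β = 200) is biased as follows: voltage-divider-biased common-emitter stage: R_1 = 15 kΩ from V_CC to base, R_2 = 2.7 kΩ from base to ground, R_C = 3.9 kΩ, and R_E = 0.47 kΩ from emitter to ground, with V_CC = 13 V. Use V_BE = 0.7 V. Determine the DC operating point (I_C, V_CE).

I_C ≈ 2.7 mA, V_CE ≈ 1.4 V

Thevenize the base divider: V_Th = V_CC·R_2/(R_1+R_2) = 13×2.7/17.7 = 1.98 V, R_Th = R_1‖R_2 = 2.29 kΩ.
Base-emitter loop: V_Th = I_B·R_Th + V_BE + (β+1)I_B·R_E, so I_B = (1.98 − 0.7) / (2.29 + 201×0.47) = 0.0133 mA.
I_C = β·I_B = 200×0.0133 = 2.65 mA, and I_E = (β+1)I_B = 2.67 mA.
V_CE = V_CC − I_C·R_C − I_E·R_E = 13 − 2.65×3.9 − 2.67×0.47 = 1.4 V.
V_CE = 1.4 V > 0.2 V confirms active-region operation.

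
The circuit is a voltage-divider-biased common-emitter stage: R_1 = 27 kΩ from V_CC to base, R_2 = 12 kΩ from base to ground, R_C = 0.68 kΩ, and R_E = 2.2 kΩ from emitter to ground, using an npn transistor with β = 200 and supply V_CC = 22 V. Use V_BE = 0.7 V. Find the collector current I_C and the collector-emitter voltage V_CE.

I_C ≈ 2.7 mA, V_CE ≈ 14 V

Thevenize the base divider: V_Th = V_CC·R_2/(R_1+R_2) = 22×12/39 = 6.77 V, R_Th = R_1‖R_2 = 8.31 kΩ.
Base-emitter loop: V_Th = I_B·R_Th + V_BE + (β+1)I_B·R_E, so I_B = (6.77 − 0.7) / (8.31 + 201×2.2) = 0.0135 mA.
I_C = β·I_B = 200×0.0135 = 2.69 mA, and I_E = (β+1)I_B = 2.71 mA.
V_CE = V_CC − I_C·R_C − I_E·R_E = 22 − 2.69×0.68 − 2.71×2.2 = 14.2 V.
V_CE = 14.2 V > 0.2 V confirms active-region operation.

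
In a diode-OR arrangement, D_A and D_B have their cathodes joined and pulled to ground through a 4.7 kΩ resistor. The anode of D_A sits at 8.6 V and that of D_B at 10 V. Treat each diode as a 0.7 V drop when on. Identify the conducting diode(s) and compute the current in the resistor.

Assume both conduct. Then node N would need to be at both 8.6−0.7 = 7.9 V and 10−0.7 = 9.3 V, which is impossible.
Assume only D_B conducts: V_N = 10 − 0.7 = 9.3 V, so I_R = 9.3/4.7 = 1.98 mA.
Check D_A: its anode-to-cathode voltage is 8.6 − 9.3 = -0.7 V < 0.7 V, so it is off. The assumption is consistent.

Only D_B conducts; I_R ≈ 2 mA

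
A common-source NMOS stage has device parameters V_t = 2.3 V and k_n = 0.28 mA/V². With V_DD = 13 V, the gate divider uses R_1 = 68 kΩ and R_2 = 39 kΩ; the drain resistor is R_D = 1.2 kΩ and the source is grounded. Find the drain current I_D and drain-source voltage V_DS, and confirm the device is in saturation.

I_D ≈ 0.83 mA, V_DS ≈ 12 V

V_G = V_DD·R_2/(R_1+R_2) = 13×39/107 = 4.74 V. With the source grounded, V_GS = V_G = 4.74 V.
Assume saturation: I_D = (k_n/2)(V_GS − V_t)² = (0.28/2)×(4.74 − 2.3)² = 0.14×2.44² = 0.832 mA.
V_DS = V_DD − I_D·R_D = 13 − 0.832×1.2 = 12 V.
Saturation requires V_DS ≥ V_GS − V_t = 2.44 V; 12 ≥ 2.44 ✓.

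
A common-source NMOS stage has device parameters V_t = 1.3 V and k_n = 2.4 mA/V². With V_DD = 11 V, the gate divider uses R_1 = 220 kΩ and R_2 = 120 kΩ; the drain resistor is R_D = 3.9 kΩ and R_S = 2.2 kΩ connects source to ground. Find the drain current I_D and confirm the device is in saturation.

V_G = V_DD·R_2/(R_1+R_2) = 11×120/340 = 3.88 V.
Assume saturation: I_D = (k_n/2)(V_GS − V_t)² with V_GS = V_G − I_D·R_S = 3.88 − 2.2·I_D.
Substituting gives 5.81·I_D² − 14.6·I_D + 8 = 0, with roots I_D = 0.802 or 1.72 mA.
The root I_D = 1.72 mA gives V_GS = 0.104 V ≤ V_t, so take I_D = 0.802 mA.
Then V_GS = 2.12 V and V_DS = V_DD − I_D(R_D+R_S) = 11 − 0.802×6.1 = 6.11 V.
Saturation requires V_DS ≥ V_GS − V_t = 0.818 V; 6.11 ≥ 0.818 ✓.

I_D ≈ 0.8 mA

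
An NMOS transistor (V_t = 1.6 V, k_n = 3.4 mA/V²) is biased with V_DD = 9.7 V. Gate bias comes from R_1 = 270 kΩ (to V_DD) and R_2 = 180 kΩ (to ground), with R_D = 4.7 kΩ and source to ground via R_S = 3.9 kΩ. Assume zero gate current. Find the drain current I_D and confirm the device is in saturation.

I_D ≈ 0.45 mA

V_G = V_DD·R_2/(R_1+R_2) = 9.7×180/450 = 3.88 V.
Assume saturation: I_D = (k_n/2)(V_GS − V_t)² with V_GS = V_G − I_D·R_S = 3.88 − 3.9·I_D.
Substituting gives 25.9·I_D² − 31.2·I_D + 8.84 = 0, with roots I_D = 0.452 or 0.756 mA.
The root I_D = 0.756 mA gives V_GS = 0.933 V ≤ V_t, so take I_D = 0.452 mA.
Then V_GS = 2.12 V and V_DS = V_DD − I_D(R_D+R_S) = 9.7 − 0.452×8.6 = 5.81 V.
Saturation requires V_DS ≥ V_GS − V_t = 0.516 V; 5.81 ≥ 0.516 ✓.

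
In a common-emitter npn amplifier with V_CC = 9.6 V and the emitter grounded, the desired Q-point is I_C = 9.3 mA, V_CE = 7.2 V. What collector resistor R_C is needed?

R_C ≈ 0.26 kΩ

Collector loop: V_CC = I_C·R_C + V_CE.
R_C = (V_CC − V_CE)/I_C = (9.6 − 7.2)/9.3 = 0.258 kΩ.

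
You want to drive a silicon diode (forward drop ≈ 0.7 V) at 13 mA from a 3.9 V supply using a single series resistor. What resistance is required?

The resistor drops V_S − V_D = 3.9 − 0.7 = 3.2 V at 13 mA.
R = 3.2 V / 13 mA = 0.246 kΩ.

R ≈ 0.25 kΩ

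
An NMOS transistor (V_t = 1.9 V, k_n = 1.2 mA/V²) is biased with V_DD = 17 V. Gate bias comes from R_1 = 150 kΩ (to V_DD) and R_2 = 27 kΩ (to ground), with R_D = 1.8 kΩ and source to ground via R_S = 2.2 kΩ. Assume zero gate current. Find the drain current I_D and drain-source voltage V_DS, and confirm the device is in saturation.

V_G = V_DD·R_2/(R_1+R_2) = 17×27/177 = 2.59 V.
Assume saturation: I_D = (k_n/2)(V_GS − V_t)² with V_GS = V_G − I_D·R_S = 2.59 − 2.2·I_D.
Substituting gives 2.9·I_D² − 2.83·I_D + 0.288 = 0, with roots I_D = 0.116 or 0.859 mA.
The root I_D = 0.859 mA gives V_GS = 0.704 V ≤ V_t, so take I_D = 0.116 mA.
Then V_GS = 2.34 V and V_DS = V_DD − I_D(R_D+R_S) = 17 − 0.116×4 = 16.5 V.
Saturation requires V_DS ≥ V_GS − V_t = 0.439 V; 16.5 ≥ 0.439 ✓.

I_D ≈ 0.12 mA, V_DS ≈ 17 V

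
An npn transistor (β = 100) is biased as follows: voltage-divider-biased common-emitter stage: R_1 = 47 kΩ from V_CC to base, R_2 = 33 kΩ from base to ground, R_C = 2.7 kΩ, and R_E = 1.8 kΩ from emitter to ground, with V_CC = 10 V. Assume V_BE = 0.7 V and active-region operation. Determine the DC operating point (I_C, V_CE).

Thevenize the base divider: V_Th = V_CC·R_2/(R_1+R_2) = 10×33/80 = 4.12 V, R_Th = R_1‖R_2 = 19.4 kΩ.
Base-emitter loop: V_Th = I_B·R_Th + V_BE + (β+1)I_B·R_E, so I_B = (4.12 − 0.7) / (19.4 + 101×1.8) = 0.017 mA.
I_C = β·I_B = 100×0.017 = 1.7 mA, and I_E = (β+1)I_B = 1.72 mA.
V_CE = V_CC − I_C·R_C − I_E·R_E = 10 − 1.7×2.7 − 1.72×1.8 = 2.31 V.
V_CE = 2.31 V > 0.2 V confirms active-region operation.

I_C ≈ 1.7 mA, V_CE ≈ 2.3 V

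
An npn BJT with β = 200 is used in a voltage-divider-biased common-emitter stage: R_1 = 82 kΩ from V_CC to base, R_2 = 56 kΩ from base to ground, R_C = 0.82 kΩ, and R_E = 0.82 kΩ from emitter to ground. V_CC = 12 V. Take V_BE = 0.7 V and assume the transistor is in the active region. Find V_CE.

Thevenize the base divider: V_Th = V_CC·R_2/(R_1+R_2) = 12×56/138 = 4.87 V, R_Th = R_1‖R_2 = 33.3 kΩ.
Base-emitter loop: V_Th = I_B·R_Th + V_BE + (β+1)I_B·R_E, so I_B = (4.87 − 0.7) / (33.3 + 201×0.82) = 0.021 mA.
I_C = β·I_B = 200×0.021 = 4.21 mA, and I_E = (β+1)I_B = 4.23 mA.
V_CE = V_CC − I_C·R_C − I_E·R_E = 12 − 4.21×0.82 − 4.23×0.82 = 5.08 V.
V_CE = 5.08 V > 0.2 V confirms active-region operation.

V_CE ≈ 5.1 V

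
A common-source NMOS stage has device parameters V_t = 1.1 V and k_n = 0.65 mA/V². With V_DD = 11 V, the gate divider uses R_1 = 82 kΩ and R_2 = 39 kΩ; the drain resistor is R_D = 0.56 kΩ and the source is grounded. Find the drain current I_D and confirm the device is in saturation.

V_G = V_DD·R_2/(R_1+R_2) = 11×39/121 = 3.55 V. With the source grounded, V_GS = V_G = 3.55 V.
Assume saturation: I_D = (k_n/2)(V_GS − V_t)² = (0.65/2)×(3.55 − 1.1)² = 0.325×2.45² = 1.94 mA.
V_DS = V_DD − I_D·R_D = 11 − 1.94×0.56 = 9.91 V.
Saturation requires V_DS ≥ V_GS − V_t = 2.45 V; 9.91 ≥ 2.45 ✓.

I_D ≈ 1.9 mA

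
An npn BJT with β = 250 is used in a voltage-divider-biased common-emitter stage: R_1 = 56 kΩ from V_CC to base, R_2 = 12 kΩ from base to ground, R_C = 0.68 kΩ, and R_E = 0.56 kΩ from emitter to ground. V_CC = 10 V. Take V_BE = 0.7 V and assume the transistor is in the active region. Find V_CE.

V_CE ≈ 7.8 V

Thevenize the base divider: V_Th = V_CC·R_2/(R_1+R_2) = 10×12/68 = 1.76 V, R_Th = R_1‖R_2 = 9.88 kΩ.
Base-emitter loop: V_Th = I_B·R_Th + V_BE + (β+1)I_B·R_E, so I_B = (1.76 − 0.7) / (9.88 + 251×0.56) = 0.00708 mA.
I_C = β·I_B = 250×0.00708 = 1.77 mA, and I_E = (β+1)I_B = 1.78 mA.
V_CE = V_CC − I_C·R_C − I_E·R_E = 10 − 1.77×0.68 − 1.78×0.56 = 7.8 V.
V_CE = 7.8 V > 0.2 V confirms active-region operation.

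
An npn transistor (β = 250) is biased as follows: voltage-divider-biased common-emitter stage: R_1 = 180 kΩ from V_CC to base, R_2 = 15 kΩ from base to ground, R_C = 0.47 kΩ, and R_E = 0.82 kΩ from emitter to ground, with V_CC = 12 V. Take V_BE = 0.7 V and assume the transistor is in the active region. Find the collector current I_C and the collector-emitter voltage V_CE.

Thevenize the base divider: V_Th = V_CC·R_2/(R_1+R_2) = 12×15/195 = 0.923 V, R_Th = R_1‖R_2 = 13.8 kΩ.
Base-emitter loop: V_Th = I_B·R_Th + V_BE + (β+1)I_B·R_E, so I_B = (0.923 − 0.7) / (13.8 + 251×0.82) = 0.00102 mA.
I_C = β·I_B = 250×0.00102 = 0.254 mA, and I_E = (β+1)I_B = 0.255 mA.
V_CE = V_CC − I_C·R_C − I_E·R_E = 12 − 0.254×0.47 − 0.255×0.82 = 11.7 V.
V_CE = 11.7 V > 0.2 V confirms active-region operation.

I_C ≈ 0.25 mA, V_CE ≈ 12 V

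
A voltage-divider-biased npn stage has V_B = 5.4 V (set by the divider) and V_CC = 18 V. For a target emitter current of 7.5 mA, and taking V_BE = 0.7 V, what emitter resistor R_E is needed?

R_E ≈ 0.63 kΩ

V_E = V_B − V_BE = 5.4 − 0.7 = 4.7 V.
R_E = V_E / I_E = 4.7 / 7.5 = 0.627 kΩ.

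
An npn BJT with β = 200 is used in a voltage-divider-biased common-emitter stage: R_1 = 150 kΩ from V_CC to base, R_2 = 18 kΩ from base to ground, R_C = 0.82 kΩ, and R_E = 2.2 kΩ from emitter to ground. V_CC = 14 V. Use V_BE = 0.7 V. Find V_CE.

V_CE ≈ 13 V

Thevenize the base divider: V_Th = V_CC·R_2/(R_1+R_2) = 14×18/168 = 1.5 V, R_Th = R_1‖R_2 = 16.1 kΩ.
Base-emitter loop: V_Th = I_B·R_Th + V_BE + (β+1)I_B·R_E, so I_B = (1.5 − 0.7) / (16.1 + 201×2.2) = 0.00175 mA.
I_C = β·I_B = 200×0.00175 = 0.349 mA, and I_E = (β+1)I_B = 0.351 mA.
V_CE = V_CC − I_C·R_C − I_E·R_E = 14 − 0.349×0.82 − 0.351×2.2 = 12.9 V.
V_CE = 12.9 V > 0.2 V confirms active-region operation.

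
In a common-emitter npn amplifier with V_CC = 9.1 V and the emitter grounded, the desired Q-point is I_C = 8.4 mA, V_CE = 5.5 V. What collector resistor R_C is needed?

Collector loop: V_CC = I_C·R_C + V_CE.
R_C = (V_CC − V_CE)/I_C = (9.1 − 5.5)/8.4 = 0.429 kΩ.

R_C ≈ 0.43 kΩ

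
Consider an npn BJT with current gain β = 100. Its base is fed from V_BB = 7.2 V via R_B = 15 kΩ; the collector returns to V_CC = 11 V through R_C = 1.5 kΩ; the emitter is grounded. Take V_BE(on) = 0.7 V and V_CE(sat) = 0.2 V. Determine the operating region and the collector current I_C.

saturation; I_C ≈ 7.2 mA

Assume active: I_B = (7.2 − 0.7)/15 = 0.433 mA, giving I_C = β·I_B = 43.3 mA.
But then V_CE = 11 − 43.3×1.5 = -54 V < V_CE(sat) = 0.2 V — impossible in the active region.
So the transistor is saturated. With V_CE = 0.2 V, I_C = (V_CC − 0.2)/R_C = 10.8/1.5 = 7.2 mA.
Check: β·I_B = 43.3 mA > I_C = 7.2 mA, confirming saturation.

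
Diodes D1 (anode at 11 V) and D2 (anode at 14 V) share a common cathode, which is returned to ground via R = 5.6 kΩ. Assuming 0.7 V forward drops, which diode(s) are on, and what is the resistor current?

Assume both conduct. Then node N would need to be at both 11−0.7 = 10.3 V and 14−0.7 = 13.3 V, which is impossible.
Assume only D2 conducts: V_N = 14 − 0.7 = 13.3 V, so I_R = 13.3/5.6 = 2.38 mA.
Check D1: its anode-to-cathode voltage is 11 − 13.3 = -2.3 V < 0.7 V, so it is off. The assumption is consistent.

Only D2 conducts; I_R ≈ 2.4 mA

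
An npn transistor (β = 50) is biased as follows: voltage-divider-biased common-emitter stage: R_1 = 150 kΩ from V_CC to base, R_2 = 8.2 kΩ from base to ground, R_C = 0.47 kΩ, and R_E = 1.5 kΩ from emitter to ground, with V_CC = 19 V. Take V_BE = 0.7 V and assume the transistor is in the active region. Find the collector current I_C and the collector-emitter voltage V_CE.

Thevenize the base divider: V_Th = V_CC·R_2/(R_1+R_2) = 19×8.2/158 = 0.985 V, R_Th = R_1‖R_2 = 7.77 kΩ.
Base-emitter loop: V_Th = I_B·R_Th + V_BE + (β+1)I_B·R_E, so I_B = (0.985 − 0.7) / (7.77 + 51×1.5) = 0.00338 mA.
I_C = β·I_B = 50×0.00338 = 0.169 mA, and I_E = (β+1)I_B = 0.172 mA.
V_CE = V_CC − I_C·R_C − I_E·R_E = 19 − 0.169×0.47 − 0.172×1.5 = 18.7 V.
V_CE = 18.7 V > 0.2 V confirms active-region operation.

I_C ≈ 0.17 mA, V_CE ≈ 19 V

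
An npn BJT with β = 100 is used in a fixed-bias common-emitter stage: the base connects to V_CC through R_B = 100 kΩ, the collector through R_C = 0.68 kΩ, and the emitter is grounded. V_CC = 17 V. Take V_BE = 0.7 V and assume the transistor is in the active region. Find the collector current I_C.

I_C ≈ 16 mA

Base loop: V_CC = I_B·R_B + V_BE, so I_B = (17 − 0.7)/100 kΩ = 0.163 mA.
In the active region I_C = β·I_B = 100 × 0.163 = 16.3 mA.
Collector loop: V_CE = V_CC − I_C·R_C = 17 − 16.3×0.68 = 5.92 V.
Since V_CE = 5.92 V > V_CE(sat) ≈ 0.2 V, the transistor is in the active region as assumed.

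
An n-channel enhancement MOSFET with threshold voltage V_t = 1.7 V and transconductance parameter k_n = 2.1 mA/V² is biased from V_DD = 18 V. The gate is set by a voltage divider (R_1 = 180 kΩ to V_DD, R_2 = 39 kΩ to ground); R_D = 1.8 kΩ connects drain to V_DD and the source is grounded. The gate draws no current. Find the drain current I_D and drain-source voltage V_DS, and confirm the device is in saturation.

V_G = V_DD·R_2/(R_1+R_2) = 18×39/219 = 3.21 V. With the source grounded, V_GS = V_G = 3.21 V.
Assume saturation: I_D = (k_n/2)(V_GS − V_t)² = (2.1/2)×(3.21 − 1.7)² = 1.05×1.51² = 2.38 mA.
V_DS = V_DD − I_D·R_D = 18 − 2.38×1.8 = 13.7 V.
Saturation requires V_DS ≥ V_GS − V_t = 1.51 V; 13.7 ≥ 1.51 ✓.

I_D ≈ 2.4 mA, V_DS ≈ 14 V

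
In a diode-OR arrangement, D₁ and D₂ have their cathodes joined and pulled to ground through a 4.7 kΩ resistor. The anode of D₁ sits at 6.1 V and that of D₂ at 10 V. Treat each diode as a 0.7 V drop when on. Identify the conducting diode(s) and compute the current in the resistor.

Assume both conduct. Then node N would need to be at both 6.1−0.7 = 5.4 V and 10−0.7 = 9.3 V, which is impossible.
Assume only D₂ conducts: V_N = 10 − 0.7 = 9.3 V, so I_R = 9.3/4.7 = 1.98 mA.
Check D₁: its anode-to-cathode voltage is 6.1 − 9.3 = -3.2 V < 0.7 V, so it is off. The assumption is consistent.

Only D₂ conducts; I_R ≈ 2 mA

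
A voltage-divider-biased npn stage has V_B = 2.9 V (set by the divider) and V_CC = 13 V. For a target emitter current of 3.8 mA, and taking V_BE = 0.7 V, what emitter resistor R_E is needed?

V_E = V_B − V_BE = 2.9 − 0.7 = 2.2 V.
R_E = V_E / I_E = 2.2 / 3.8 = 0.579 kΩ.

R_E ≈ 0.58 kΩ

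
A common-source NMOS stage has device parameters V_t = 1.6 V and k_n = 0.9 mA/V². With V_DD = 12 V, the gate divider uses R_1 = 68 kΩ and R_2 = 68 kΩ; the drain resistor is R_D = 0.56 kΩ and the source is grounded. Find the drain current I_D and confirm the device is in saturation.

V_G = V_DD·R_2/(R_1+R_2) = 12×68/136 = 6 V. With the source grounded, V_GS = V_G = 6 V.
Assume saturation: I_D = (k_n/2)(V_GS − V_t)² = (0.9/2)×(6 − 1.6)² = 0.45×4.4² = 8.71 mA.
V_DS = V_DD − I_D·R_D = 12 − 8.71×0.56 = 7.12 V.
Saturation requires V_DS ≥ V_GS − V_t = 4.4 V; 7.12 ≥ 4.4 ✓.

I_D ≈ 8.7 mA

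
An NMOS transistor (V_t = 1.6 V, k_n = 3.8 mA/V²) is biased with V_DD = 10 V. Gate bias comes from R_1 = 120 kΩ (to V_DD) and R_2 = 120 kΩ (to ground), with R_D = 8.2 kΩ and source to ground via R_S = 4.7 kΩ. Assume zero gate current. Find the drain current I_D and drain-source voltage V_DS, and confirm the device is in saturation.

I_D ≈ 0.6 mA, V_DS ≈ 2.2 V

V_G = V_DD·R_2/(R_1+R_2) = 10×120/240 = 5 V.
Assume saturation: I_D = (k_n/2)(V_GS − V_t)² with V_GS = V_G − I_D·R_S = 5 − 4.7·I_D.
Substituting gives 42·I_D² − 61.7·I_D + 22 = 0, with roots I_D = 0.603 or 0.867 mA.
The root I_D = 0.867 mA gives V_GS = 0.924 V ≤ V_t, so take I_D = 0.603 mA.
Then V_GS = 2.16 V and V_DS = V_DD − I_D(R_D+R_S) = 10 − 0.603×12.9 = 2.21 V.
Saturation requires V_DS ≥ V_GS − V_t = 0.564 V; 2.21 ≥ 0.564 ✓.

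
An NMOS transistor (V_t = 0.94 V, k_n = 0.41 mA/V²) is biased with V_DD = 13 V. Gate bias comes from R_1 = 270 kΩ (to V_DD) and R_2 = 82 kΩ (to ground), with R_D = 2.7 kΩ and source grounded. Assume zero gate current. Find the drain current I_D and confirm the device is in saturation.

V_G = V_DD·R_2/(R_1+R_2) = 13×82/352 = 3.03 V. With the source grounded, V_GS = V_G = 3.03 V.
Assume saturation: I_D = (k_n/2)(V_GS − V_t)² = (0.41/2)×(3.03 − 0.94)² = 0.205×2.09² = 0.894 mA.
V_DS = V_DD − I_D·R_D = 13 − 0.894×2.7 = 10.6 V.
Saturation requires V_DS ≥ V_GS − V_t = 2.09 V; 10.6 ≥ 2.09 ✓.

I_D ≈ 0.89 mA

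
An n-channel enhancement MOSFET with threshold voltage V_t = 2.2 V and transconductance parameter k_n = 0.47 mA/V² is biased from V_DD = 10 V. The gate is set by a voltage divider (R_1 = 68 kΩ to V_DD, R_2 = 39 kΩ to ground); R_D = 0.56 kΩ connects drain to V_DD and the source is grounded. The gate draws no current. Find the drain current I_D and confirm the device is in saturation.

I_D ≈ 0.49 mA

V_G = V_DD·R_2/(R_1+R_2) = 10×39/107 = 3.64 V. With the source grounded, V_GS = V_G = 3.64 V.
Assume saturation: I_D = (k_n/2)(V_GS − V_t)² = (0.47/2)×(3.64 − 2.2)² = 0.235×1.44² = 0.491 mA.
V_DS = V_DD − I_D·R_D = 10 − 0.491×0.56 = 9.73 V.
Saturation requires V_DS ≥ V_GS − V_t = 1.44 V; 9.73 ≥ 1.44 ✓.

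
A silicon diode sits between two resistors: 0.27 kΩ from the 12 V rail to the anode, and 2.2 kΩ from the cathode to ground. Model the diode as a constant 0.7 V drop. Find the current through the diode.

I ≈ 4.6 mA

The two resistors are in series with the diode, so KVL gives 12 = I·0.27 + 0.7 + I·2.2.
I = (12 − 0.7) / (0.27 + 2.2) kΩ = 11.3 / 2.47 = 4.57 mA.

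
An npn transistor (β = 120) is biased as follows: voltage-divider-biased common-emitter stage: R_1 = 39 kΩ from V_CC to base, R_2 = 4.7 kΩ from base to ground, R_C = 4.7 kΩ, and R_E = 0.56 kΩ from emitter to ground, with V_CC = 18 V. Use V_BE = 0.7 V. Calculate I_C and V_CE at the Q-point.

I_C ≈ 2.1 mA, V_CE ≈ 7.1 V

Thevenize the base divider: V_Th = V_CC·R_2/(R_1+R_2) = 18×4.7/43.7 = 1.94 V, R_Th = R_1‖R_2 = 4.19 kΩ.
Base-emitter loop: V_Th = I_B·R_Th + V_BE + (β+1)I_B·R_E, so I_B = (1.94 − 0.7) / (4.19 + 121×0.56) = 0.0172 mA.
I_C = β·I_B = 120×0.0172 = 2.06 mA, and I_E = (β+1)I_B = 2.08 mA.
V_CE = V_CC − I_C·R_C − I_E·R_E = 18 − 2.06×4.7 − 2.08×0.56 = 7.15 V.
V_CE = 7.15 V > 0.2 V confirms active-region operation.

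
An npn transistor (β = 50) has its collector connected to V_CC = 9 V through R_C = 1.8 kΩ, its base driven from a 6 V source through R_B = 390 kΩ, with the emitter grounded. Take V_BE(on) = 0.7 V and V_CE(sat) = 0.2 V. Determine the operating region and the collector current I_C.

active; I_C ≈ 0.68 mA

Assume active. Base-emitter loop: I_B = (V_BB − V_BE)/R_B = (6 − 0.7)/390 = 0.0136 mA.
I_C = β·I_B = 50×0.0136 = 0.679 mA.
V_CE = V_CC − I_C·R_C = 9 − 0.679×1.8 = 7.78 V > V_CE(sat), so the active-region assumption holds.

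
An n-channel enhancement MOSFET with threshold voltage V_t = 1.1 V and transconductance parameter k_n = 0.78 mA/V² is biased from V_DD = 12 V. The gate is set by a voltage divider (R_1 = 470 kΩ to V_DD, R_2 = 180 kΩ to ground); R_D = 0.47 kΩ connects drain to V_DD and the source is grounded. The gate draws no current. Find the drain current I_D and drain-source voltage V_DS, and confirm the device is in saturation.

I_D ≈ 1.9 mA, V_DS ≈ 11 V

V_G = V_DD·R_2/(R_1+R_2) = 12×180/650 = 3.32 V. With the source grounded, V_GS = V_G = 3.32 V.
Assume saturation: I_D = (k_n/2)(V_GS − V_t)² = (0.78/2)×(3.32 − 1.1)² = 0.39×2.22² = 1.93 mA.
V_DS = V_DD − I_D·R_D = 12 − 1.93×0.47 = 11.1 V.
Saturation requires V_DS ≥ V_GS − V_t = 2.22 V; 11.1 ≥ 2.22 ✓.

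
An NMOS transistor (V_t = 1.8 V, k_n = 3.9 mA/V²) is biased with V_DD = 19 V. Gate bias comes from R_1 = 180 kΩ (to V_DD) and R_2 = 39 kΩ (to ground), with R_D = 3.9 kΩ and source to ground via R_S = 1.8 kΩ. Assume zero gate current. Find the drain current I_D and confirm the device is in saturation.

I_D ≈ 0.58 mA

V_G = V_DD·R_2/(R_1+R_2) = 19×39/219 = 3.38 V.
Assume saturation: I_D = (k_n/2)(V_GS − V_t)² with V_GS = V_G − I_D·R_S = 3.38 − 1.8·I_D.
Substituting gives 6.32·I_D² − 12.1·I_D + 4.89 = 0, with roots I_D = 0.577 or 1.34 mA.
The root I_D = 1.34 mA gives V_GS = 0.971 V ≤ V_t, so take I_D = 0.577 mA.
Then V_GS = 2.34 V and V_DS = V_DD − I_D(R_D+R_S) = 19 − 0.577×5.7 = 15.7 V.
Saturation requires V_DS ≥ V_GS − V_t = 0.544 V; 15.7 ≥ 0.544 ✓.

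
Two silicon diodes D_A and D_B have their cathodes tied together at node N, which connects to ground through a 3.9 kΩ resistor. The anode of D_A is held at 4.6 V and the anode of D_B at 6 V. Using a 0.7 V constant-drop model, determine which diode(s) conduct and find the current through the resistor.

Only D_B conducts; I_R ≈ 1.4 mA

Assume both conduct. Then node N would need to be at both 4.6−0.7 = 3.9 V and 6−0.7 = 5.3 V, which is impossible.
Assume only D_B conducts: V_N = 6 − 0.7 = 5.3 V, so I_R = 5.3/3.9 = 1.36 mA.
Check D_A: its anode-to-cathode voltage is 4.6 − 5.3 = -0.7 V < 0.7 V, so it is off. The assumption is consistent.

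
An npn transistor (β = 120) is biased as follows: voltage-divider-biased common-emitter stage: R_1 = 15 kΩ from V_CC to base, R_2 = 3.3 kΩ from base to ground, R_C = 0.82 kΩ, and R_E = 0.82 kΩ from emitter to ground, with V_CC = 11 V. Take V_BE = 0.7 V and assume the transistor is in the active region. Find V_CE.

V_CE ≈ 8.5 V

Thevenize the base divider: V_Th = V_CC·R_2/(R_1+R_2) = 11×3.3/18.3 = 1.98 V, R_Th = R_1‖R_2 = 2.7 kΩ.
Base-emitter loop: V_Th = I_B·R_Th + V_BE + (β+1)I_B·R_E, so I_B = (1.98 − 0.7) / (2.7 + 121×0.82) = 0.0126 mA.
I_C = β·I_B = 120×0.0126 = 1.51 mA, and I_E = (β+1)I_B = 1.52 mA.
V_CE = V_CC − I_C·R_C − I_E·R_E = 11 − 1.51×0.82 − 1.52×0.82 = 8.51 V.
V_CE = 8.51 V > 0.2 V confirms active-region operation.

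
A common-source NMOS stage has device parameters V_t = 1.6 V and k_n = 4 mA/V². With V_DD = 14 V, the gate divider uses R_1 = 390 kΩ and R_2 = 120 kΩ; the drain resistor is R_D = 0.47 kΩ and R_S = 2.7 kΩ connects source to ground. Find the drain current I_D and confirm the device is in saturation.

I_D ≈ 0.45 mA

V_G = V_DD·R_2/(R_1+R_2) = 14×120/510 = 3.29 V.
Assume saturation: I_D = (k_n/2)(V_GS − V_t)² with V_GS = V_G − I_D·R_S = 3.29 − 2.7·I_D.
Substituting gives 14.6·I_D² − 19.3·I_D + 5.74 = 0, with roots I_D = 0.451 or 0.872 mA.
The root I_D = 0.872 mA gives V_GS = 0.94 V ≤ V_t, so take I_D = 0.451 mA.
Then V_GS = 2.08 V and V_DS = V_DD − I_D(R_D+R_S) = 14 − 0.451×3.17 = 12.6 V.
Saturation requires V_DS ≥ V_GS − V_t = 0.475 V; 12.6 ≥ 0.475 ✓.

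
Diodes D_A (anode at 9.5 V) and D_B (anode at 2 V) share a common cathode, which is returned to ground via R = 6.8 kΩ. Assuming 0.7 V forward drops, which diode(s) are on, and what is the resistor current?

Assume both conduct. Then node N would need to be at both 9.5−0.7 = 8.8 V and 2−0.7 = 1.3 V, which is impossible.
Assume only D_A conducts: V_N = 9.5 − 0.7 = 8.8 V, so I_R = 8.8/6.8 = 1.29 mA.
Check D_B: its anode-to-cathode voltage is 2 − 8.8 = -6.8 V < 0.7 V, so it is off. The assumption is consistent.

Only D_A conducts; I_R ≈ 1.3 mA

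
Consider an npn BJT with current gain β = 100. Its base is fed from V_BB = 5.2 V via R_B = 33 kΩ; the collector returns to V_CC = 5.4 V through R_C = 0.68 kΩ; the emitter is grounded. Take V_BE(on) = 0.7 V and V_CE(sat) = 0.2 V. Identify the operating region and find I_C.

saturation; I_C ≈ 7.6 mA

Assume active: I_B = (5.2 − 0.7)/33 = 0.136 mA, giving I_C = β·I_B = 13.6 mA.
But then V_CE = 5.4 − 13.6×0.68 = -3.87 V < V_CE(sat) = 0.2 V — impossible in the active region.
So the transistor is saturated. With V_CE = 0.2 V, I_C = (V_CC − 0.2)/R_C = 5.2/0.68 = 7.65 mA.
Check: β·I_B = 13.6 mA > I_C = 7.65 mA, confirming saturation.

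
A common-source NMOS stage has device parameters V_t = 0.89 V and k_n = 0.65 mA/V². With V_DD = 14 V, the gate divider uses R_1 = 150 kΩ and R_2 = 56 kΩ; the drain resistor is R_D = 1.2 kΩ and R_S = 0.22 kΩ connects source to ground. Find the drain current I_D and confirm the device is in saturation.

I_D ≈ 2 mA

V_G = V_DD·R_2/(R_1+R_2) = 14×56/206 = 3.81 V.
Assume saturation: I_D = (k_n/2)(V_GS − V_t)² with V_GS = V_G − I_D·R_S = 3.81 − 0.22·I_D.
Substituting gives 0.0157·I_D² − 1.42·I_D + 2.76 = 0, with roots I_D = 1.99 or 88.1 mA.
The root I_D = 88.1 mA gives V_GS = -15.6 V ≤ V_t, so take I_D = 1.99 mA.
Then V_GS = 3.37 V and V_DS = V_DD − I_D(R_D+R_S) = 14 − 1.99×1.42 = 11.2 V.
Saturation requires V_DS ≥ V_GS − V_t = 2.48 V; 11.2 ≥ 2.48 ✓.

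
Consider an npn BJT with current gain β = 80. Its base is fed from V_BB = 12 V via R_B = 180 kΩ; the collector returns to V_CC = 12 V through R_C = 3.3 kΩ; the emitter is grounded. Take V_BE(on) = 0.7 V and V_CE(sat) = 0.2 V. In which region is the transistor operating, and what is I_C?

Assume active: I_B = (12 − 0.7)/180 = 0.0628 mA, giving I_C = β·I_B = 5.02 mA.
But then V_CE = 12 − 5.02×3.3 = -4.57 V < V_CE(sat) = 0.2 V — impossible in the active region.
So the transistor is saturated. With V_CE = 0.2 V, I_C = (V_CC − 0.2)/R_C = 11.8/3.3 = 3.58 mA.
Check: β·I_B = 5.02 mA > I_C = 3.58 mA, confirming saturation.

saturation; I_C ≈ 3.6 mA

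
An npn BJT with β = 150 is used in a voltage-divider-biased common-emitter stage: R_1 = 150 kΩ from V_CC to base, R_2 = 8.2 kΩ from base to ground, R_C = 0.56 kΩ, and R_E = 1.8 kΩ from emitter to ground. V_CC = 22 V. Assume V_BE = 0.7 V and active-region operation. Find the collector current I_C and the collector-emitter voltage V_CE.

I_C ≈ 0.24 mA, V_CE ≈ 21 V

Thevenize the base divider: V_Th = V_CC·R_2/(R_1+R_2) = 22×8.2/158 = 1.14 V, R_Th = R_1‖R_2 = 7.77 kΩ.
Base-emitter loop: V_Th = I_B·R_Th + V_BE + (β+1)I_B·R_E, so I_B = (1.14 − 0.7) / (7.77 + 151×1.8) = 0.00157 mA.
I_C = β·I_B = 150×0.00157 = 0.236 mA, and I_E = (β+1)I_B = 0.238 mA.
V_CE = V_CC − I_C·R_C − I_E·R_E = 22 − 0.236×0.56 − 0.238×1.8 = 21.4 V.
V_CE = 21.4 V > 0.2 V confirms active-region operation.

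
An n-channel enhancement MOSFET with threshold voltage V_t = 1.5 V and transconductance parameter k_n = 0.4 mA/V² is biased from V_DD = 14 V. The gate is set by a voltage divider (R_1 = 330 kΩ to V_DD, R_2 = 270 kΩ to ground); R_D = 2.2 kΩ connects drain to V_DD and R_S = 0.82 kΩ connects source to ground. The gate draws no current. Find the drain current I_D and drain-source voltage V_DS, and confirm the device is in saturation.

V_G = V_DD·R_2/(R_1+R_2) = 14×270/600 = 6.3 V.
Assume saturation: I_D = (k_n/2)(V_GS − V_t)² with V_GS = V_G − I_D·R_S = 6.3 − 0.82·I_D.
Substituting gives 0.134·I_D² − 2.57·I_D + 4.61 = 0, with roots I_D = 2 or 17.1 mA.
The root I_D = 17.1 mA gives V_GS = -7.76 V ≤ V_t, so take I_D = 2 mA.
Then V_GS = 4.66 V and V_DS = V_DD − I_D(R_D+R_S) = 14 − 2×3.02 = 7.96 V.
Saturation requires V_DS ≥ V_GS − V_t = 3.16 V; 7.96 ≥ 3.16 ✓.

I_D ≈ 2 mA, V_DS ≈ 8 V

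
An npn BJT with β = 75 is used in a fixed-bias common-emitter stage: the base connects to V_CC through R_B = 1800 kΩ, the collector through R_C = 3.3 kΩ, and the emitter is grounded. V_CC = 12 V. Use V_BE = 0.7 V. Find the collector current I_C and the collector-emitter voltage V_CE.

I_C ≈ 0.47 mA, V_CE ≈ 10 V

Base loop: V_CC = I_B·R_B + V_BE, so I_B = (12 − 0.7)/1800 kΩ = 0.00628 mA.
In the active region I_C = β·I_B = 75 × 0.00628 = 0.471 mA.
Collector loop: V_CE = V_CC − I_C·R_C = 12 − 0.471×3.3 = 10.4 V.
Since V_CE = 10.4 V > V_CE(sat) ≈ 0.2 V, the transistor is in the active region as assumed.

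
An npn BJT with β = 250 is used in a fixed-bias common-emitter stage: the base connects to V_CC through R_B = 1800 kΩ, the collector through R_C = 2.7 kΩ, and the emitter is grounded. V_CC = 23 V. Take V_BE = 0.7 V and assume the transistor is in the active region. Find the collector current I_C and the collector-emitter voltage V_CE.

Base loop: V_CC = I_B·R_B + V_BE, so I_B = (23 − 0.7)/1800 kΩ = 0.0124 mA.
In the active region I_C = β·I_B = 250 × 0.0124 = 3.1 mA.
Collector loop: V_CE = V_CC − I_C·R_C = 23 − 3.1×2.7 = 14.6 V.
Since V_CE = 14.6 V > V_CE(sat) ≈ 0.2 V, the transistor is in the active region as assumed.

I_C ≈ 3.1 mA, V_CE ≈ 15 V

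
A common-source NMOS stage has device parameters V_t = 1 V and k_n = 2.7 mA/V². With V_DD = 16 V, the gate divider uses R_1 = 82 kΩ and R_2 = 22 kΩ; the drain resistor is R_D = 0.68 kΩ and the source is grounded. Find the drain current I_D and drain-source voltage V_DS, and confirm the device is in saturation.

V_G = V_DD·R_2/(R_1+R_2) = 16×22/104 = 3.38 V. With the source grounded, V_GS = V_G = 3.38 V.
Assume saturation: I_D = (k_n/2)(V_GS − V_t)² = (2.7/2)×(3.38 − 1)² = 1.35×2.38² = 7.68 mA.
V_DS = V_DD − I_D·R_D = 16 − 7.68×0.68 = 10.8 V.
Saturation requires V_DS ≥ V_GS − V_t = 2.38 V; 10.8 ≥ 2.38 ✓.

I_D ≈ 7.7 mA, V_DS ≈ 11 V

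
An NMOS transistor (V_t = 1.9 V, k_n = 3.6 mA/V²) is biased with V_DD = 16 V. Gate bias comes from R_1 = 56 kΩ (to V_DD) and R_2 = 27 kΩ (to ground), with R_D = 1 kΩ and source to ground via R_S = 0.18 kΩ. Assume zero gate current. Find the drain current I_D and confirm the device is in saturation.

V_G = V_DD·R_2/(R_1+R_2) = 16×27/83 = 5.2 V.
Assume saturation: I_D = (k_n/2)(V_GS − V_t)² with V_GS = V_G − I_D·R_S = 5.2 − 0.18·I_D.
Substituting gives 0.0583·I_D² − 3.14·I_D + 19.7 = 0, with roots I_D = 7.23 or 46.6 mA.
The root I_D = 46.6 mA gives V_GS = -3.19 V ≤ V_t, so take I_D = 7.23 mA.
Then V_GS = 3.9 V and V_DS = V_DD − I_D(R_D+R_S) = 16 − 7.23×1.18 = 7.47 V.
Saturation requires V_DS ≥ V_GS − V_t = 2 V; 7.47 ≥ 2 ✓.

I_D ≈ 7.2 mA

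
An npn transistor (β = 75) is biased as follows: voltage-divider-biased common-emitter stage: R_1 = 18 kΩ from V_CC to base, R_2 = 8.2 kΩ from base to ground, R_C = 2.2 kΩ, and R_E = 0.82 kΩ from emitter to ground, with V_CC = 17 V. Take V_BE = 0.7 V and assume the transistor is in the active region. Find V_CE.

Thevenize the base divider: V_Th = V_CC·R_2/(R_1+R_2) = 17×8.2/26.2 = 5.32 V, R_Th = R_1‖R_2 = 5.63 kΩ.
Base-emitter loop: V_Th = I_B·R_Th + V_BE + (β+1)I_B·R_E, so I_B = (5.32 − 0.7) / (5.63 + 76×0.82) = 0.068 mA.
I_C = β·I_B = 75×0.068 = 5.1 mA, and I_E = (β+1)I_B = 5.17 mA.
V_CE = V_CC − I_C·R_C − I_E·R_E = 17 − 5.1×2.2 − 5.17×0.82 = 1.54 V.
V_CE = 1.54 V > 0.2 V confirms active-region operation.

V_CE ≈ 1.5 V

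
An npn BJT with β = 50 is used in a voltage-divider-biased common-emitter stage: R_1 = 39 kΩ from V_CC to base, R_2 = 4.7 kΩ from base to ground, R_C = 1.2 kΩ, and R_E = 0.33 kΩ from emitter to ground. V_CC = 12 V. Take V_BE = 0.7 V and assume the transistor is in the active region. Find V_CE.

Thevenize the base divider: V_Th = V_CC·R_2/(R_1+R_2) = 12×4.7/43.7 = 1.29 V, R_Th = R_1‖R_2 = 4.19 kΩ.
Base-emitter loop: V_Th = I_B·R_Th + V_BE + (β+1)I_B·R_E, so I_B = (1.29 − 0.7) / (4.19 + 51×0.33) = 0.0281 mA.
I_C = β·I_B = 50×0.0281 = 1.4 mA, and I_E = (β+1)I_B = 1.43 mA.
V_CE = V_CC − I_C·R_C − I_E·R_E = 12 − 1.4×1.2 − 1.43×0.33 = 9.84 V.
V_CE = 9.84 V > 0.2 V confirms active-region operation.

V_CE ≈ 9.8 V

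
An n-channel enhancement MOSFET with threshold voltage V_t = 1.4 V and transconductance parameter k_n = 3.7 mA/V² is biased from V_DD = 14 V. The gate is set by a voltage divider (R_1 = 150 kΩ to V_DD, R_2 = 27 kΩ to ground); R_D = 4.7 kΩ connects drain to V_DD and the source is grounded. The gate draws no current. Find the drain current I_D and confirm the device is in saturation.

I_D ≈ 1 mA

V_G = V_DD·R_2/(R_1+R_2) = 14×27/177 = 2.14 V. With the source grounded, V_GS = V_G = 2.14 V.
Assume saturation: I_D = (k_n/2)(V_GS − V_t)² = (3.7/2)×(2.14 − 1.4)² = 1.85×0.736² = 1 mA.
V_DS = V_DD − I_D·R_D = 14 − 1×4.7 = 9.3 V.
Saturation requires V_DS ≥ V_GS − V_t = 0.736 V; 9.3 ≥ 0.736 ✓.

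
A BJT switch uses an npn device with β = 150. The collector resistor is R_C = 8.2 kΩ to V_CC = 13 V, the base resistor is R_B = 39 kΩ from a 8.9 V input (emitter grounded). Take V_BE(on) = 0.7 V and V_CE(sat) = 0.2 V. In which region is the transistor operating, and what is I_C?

Assume active: I_B = (8.9 − 0.7)/39 = 0.21 mA, giving I_C = β·I_B = 31.5 mA.
But then V_CE = 13 − 31.5×8.2 = -246 V < V_CE(sat) = 0.2 V — impossible in the active region.
So the transistor is saturated. With V_CE = 0.2 V, I_C = (V_CC − 0.2)/R_C = 12.8/8.2 = 1.56 mA.
Check: β·I_B = 31.5 mA > I_C = 1.56 mA, confirming saturation.

saturation; I_C ≈ 1.6 mA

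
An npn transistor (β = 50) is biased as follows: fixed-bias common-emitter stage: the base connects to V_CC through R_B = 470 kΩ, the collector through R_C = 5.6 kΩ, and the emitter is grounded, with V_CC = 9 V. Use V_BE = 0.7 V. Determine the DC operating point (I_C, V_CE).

Base loop: V_CC = I_B·R_B + V_BE, so I_B = (9 − 0.7)/470 kΩ = 0.0177 mA.
In the active region I_C = β·I_B = 50 × 0.0177 = 0.883 mA.
Collector loop: V_CE = V_CC − I_C·R_C = 9 − 0.883×5.6 = 4.06 V.
Since V_CE = 4.06 V > V_CE(sat) ≈ 0.2 V, the transistor is in the active region as assumed.

I_C ≈ 0.88 mA, V_CE ≈ 4.1 V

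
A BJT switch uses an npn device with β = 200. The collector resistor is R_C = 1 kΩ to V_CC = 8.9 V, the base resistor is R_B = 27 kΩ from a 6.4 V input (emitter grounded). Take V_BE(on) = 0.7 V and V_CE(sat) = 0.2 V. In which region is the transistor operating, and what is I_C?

Assume active: I_B = (6.4 − 0.7)/27 = 0.211 mA, giving I_C = β·I_B = 42.2 mA.
But then V_CE = 8.9 − 42.2×1 = -33.3 V < V_CE(sat) = 0.2 V — impossible in the active region.
So the transistor is saturated. With V_CE = 0.2 V, I_C = (V_CC − 0.2)/R_C = 8.7/1 = 8.7 mA.
Check: β·I_B = 42.2 mA > I_C = 8.7 mA, confirming saturation.

saturation; I_C ≈ 8.7 mA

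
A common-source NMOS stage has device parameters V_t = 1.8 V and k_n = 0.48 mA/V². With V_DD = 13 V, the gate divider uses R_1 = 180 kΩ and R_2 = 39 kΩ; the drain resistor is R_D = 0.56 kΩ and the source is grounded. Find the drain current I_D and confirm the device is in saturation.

V_G = V_DD·R_2/(R_1+R_2) = 13×39/219 = 2.32 V. With the source grounded, V_GS = V_G = 2.32 V.
Assume saturation: I_D = (k_n/2)(V_GS − V_t)² = (0.48/2)×(2.32 − 1.8)² = 0.24×0.515² = 0.0637 mA.
V_DS = V_DD − I_D·R_D = 13 − 0.0637×0.56 = 13 V.
Saturation requires V_DS ≥ V_GS − V_t = 0.515 V; 13 ≥ 0.515 ✓.

I_D ≈ 0.064 mA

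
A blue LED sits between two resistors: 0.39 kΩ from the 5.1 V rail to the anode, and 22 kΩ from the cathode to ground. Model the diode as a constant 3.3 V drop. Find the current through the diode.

The two resistors are in series with the diode, so KVL gives 5.1 = I·0.39 + 3.3 + I·22.
I = (5.1 − 3.3) / (0.39 + 22) kΩ = 1.8 / 22.4 = 0.0804 mA.

I ≈ 0.08 mA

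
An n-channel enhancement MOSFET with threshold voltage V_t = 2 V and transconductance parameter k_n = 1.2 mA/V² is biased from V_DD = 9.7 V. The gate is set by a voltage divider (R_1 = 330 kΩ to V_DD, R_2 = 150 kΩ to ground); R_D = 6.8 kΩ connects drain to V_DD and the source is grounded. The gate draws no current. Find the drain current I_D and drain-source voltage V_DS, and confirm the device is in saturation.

I_D ≈ 0.64 mA, V_DS ≈ 5.4 V

V_G = V_DD·R_2/(R_1+R_2) = 9.7×150/480 = 3.03 V. With the source grounded, V_GS = V_G = 3.03 V.
Assume saturation: I_D = (k_n/2)(V_GS − V_t)² = (1.2/2)×(3.03 − 2)² = 0.6×1.03² = 0.638 mA.
V_DS = V_DD − I_D·R_D = 9.7 − 0.638×6.8 = 5.36 V.
Saturation requires V_DS ≥ V_GS − V_t = 1.03 V; 5.36 ≥ 1.03 ✓.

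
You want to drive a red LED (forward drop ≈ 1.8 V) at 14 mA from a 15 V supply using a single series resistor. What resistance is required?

R ≈ 0.94 kΩ

The resistor drops V_S − V_D = 15 − 1.8 = 13.2 V at 14 mA.
R = 13.2 V / 14 mA = 0.943 kΩ.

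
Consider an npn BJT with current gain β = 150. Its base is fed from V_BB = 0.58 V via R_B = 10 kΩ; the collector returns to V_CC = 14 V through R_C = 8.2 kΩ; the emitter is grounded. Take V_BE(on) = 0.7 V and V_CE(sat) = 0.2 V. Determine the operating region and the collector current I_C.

cutoff; I_C ≈ 0

V_BB = 0.58 V ≤ V_BE(on) = 0.7 V, so the base-emitter junction is not forward biased.
The transistor is in cutoff: I_B = I_C = 0.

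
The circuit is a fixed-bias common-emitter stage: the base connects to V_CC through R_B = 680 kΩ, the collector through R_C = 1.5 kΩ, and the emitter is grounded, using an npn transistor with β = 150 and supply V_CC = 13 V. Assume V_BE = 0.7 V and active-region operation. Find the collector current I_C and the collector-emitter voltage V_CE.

I_C ≈ 2.7 mA, V_CE ≈ 8.9 V

Base loop: V_CC = I_B·R_B + V_BE, so I_B = (13 − 0.7)/680 kΩ = 0.0181 mA.
In the active region I_C = β·I_B = 150 × 0.0181 = 2.71 mA.
Collector loop: V_CE = V_CC − I_C·R_C = 13 − 2.71×1.5 = 8.93 V.
Since V_CE = 8.93 V > V_CE(sat) ≈ 0.2 V, the transistor is in the active region as assumed.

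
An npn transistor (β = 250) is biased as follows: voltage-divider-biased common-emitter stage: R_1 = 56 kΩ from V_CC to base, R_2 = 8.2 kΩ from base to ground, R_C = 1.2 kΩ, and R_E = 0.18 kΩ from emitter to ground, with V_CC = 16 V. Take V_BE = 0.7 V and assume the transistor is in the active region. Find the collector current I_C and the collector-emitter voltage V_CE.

Thevenize the base divider: V_Th = V_CC·R_2/(R_1+R_2) = 16×8.2/64.2 = 2.04 V, R_Th = R_1‖R_2 = 7.15 kΩ.
Base-emitter loop: V_Th = I_B·R_Th + V_BE + (β+1)I_B·R_E, so I_B = (2.04 − 0.7) / (7.15 + 251×0.18) = 0.0257 mA.
I_C = β·I_B = 250×0.0257 = 6.42 mA, and I_E = (β+1)I_B = 6.44 mA.
V_CE = V_CC − I_C·R_C − I_E·R_E = 16 − 6.42×1.2 − 6.44×0.18 = 7.14 V.
V_CE = 7.14 V > 0.2 V confirms active-region operation.

I_C ≈ 6.4 mA, V_CE ≈ 7.1 V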